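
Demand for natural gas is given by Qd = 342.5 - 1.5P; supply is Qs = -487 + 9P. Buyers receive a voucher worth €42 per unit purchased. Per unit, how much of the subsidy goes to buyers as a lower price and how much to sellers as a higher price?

Pre-subsidy: 342.5 - 1.5P = -487 + 9P gives P* = 79, Q* = 224.
With the rebate, buyers effectively pay Pb = Ps − 42, where Ps is the price sellers receive.
Demand in terms of Ps becomes Qd = 342.5 − 1.5(Ps − 42) = 405.5 - 1.5Ps. Setting this equal to supply: 405.5 - 1.5Ps = -487 + 9Ps, so Ps = 85.
Buyers pay Pb = 85 − 42 = 43; Q' = -487 + 9·85 = 278.
Buyers' price falls by P* − Pb = 79 − 43 = 36; sellers' price rises by Ps − P* = 85 − 79 = 6.

Buyers gain €36 per unit; sellers gain €6 per unit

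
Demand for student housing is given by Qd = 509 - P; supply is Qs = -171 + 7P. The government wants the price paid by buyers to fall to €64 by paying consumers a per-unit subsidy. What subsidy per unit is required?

Required subsidy s = €24 per unit

At a buyer price of 64, quantity demanded is 509 − 1·64 = 445.
Sellers supply 445 only when they receive Ps with -171 + 7·Ps = 445, i.e. Ps = 88.
s = Ps − Pb = 88 − 64 = 24.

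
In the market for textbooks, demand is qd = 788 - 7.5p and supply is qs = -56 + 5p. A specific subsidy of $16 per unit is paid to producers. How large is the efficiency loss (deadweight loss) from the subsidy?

Pre-subsidy: 788 - 7.5p = -56 + 5p gives p* = 67.52, q* = 281.6.
With the subsidy, sellers receive ps = pb + 16 for each unit, where pb is the price buyers pay.
Supply in terms of pb becomes qs = -56 + 5(pb + 16) = 24 + 5pb. Setting this equal to demand: 788 - 7.5pb = 24 + 5pb, so pb = 61.12.
Sellers receive ps = 61.12 + 16 = 77.12; q' = 788 − 7.5·61.12 = 329.6.
The subsidy expands output by 329.6 − 281.6 = 48 past the efficient level; on those units the gap between marginal cost and willingness to pay runs from 0 up to 16.
DWL = ½ × 16 × 48 = 384.

Deadweight loss = $384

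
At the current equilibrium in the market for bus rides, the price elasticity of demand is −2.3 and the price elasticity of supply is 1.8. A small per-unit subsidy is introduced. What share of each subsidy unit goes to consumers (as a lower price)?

For a small subsidy around the equilibrium, the benefit split depends on the relative slopes, which at a point are proportional to the elasticities.
Buyer share = εs/(εs + |εd|) = 1.8/(1.8 + 2.3) = 18/41; seller share = |εd|/(εs + |εd|) = 23/41.

Consumer share = 18/41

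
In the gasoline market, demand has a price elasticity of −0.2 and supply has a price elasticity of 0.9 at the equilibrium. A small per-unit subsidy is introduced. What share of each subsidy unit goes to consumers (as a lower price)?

For a small subsidy around the equilibrium, the benefit split depends on the relative slopes, which at a point are proportional to the elasticities.
Buyer share = εs/(εs + |εd|) = 0.9/(0.9 + 0.2) = 9/11; seller share = |εd|/(εs + |εd|) = 2/11.

Consumer share = 9/11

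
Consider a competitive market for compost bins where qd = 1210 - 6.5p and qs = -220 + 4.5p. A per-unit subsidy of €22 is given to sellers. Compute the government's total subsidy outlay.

Government cost = €9317

Pre-subsidy: 1210 - 6.5p = -220 + 4.5p gives p* = 130, q* = 365.
With the subsidy, sellers receive ps = pb + 22 for each unit, where pb is the price buyers pay.
Supply in terms of pb becomes qs = -220 + 4.5(pb + 22) = -121 + 4.5pb. Setting this equal to demand: 1210 - 6.5pb = -121 + 4.5pb, so pb = 121.
Sellers receive ps = 121 + 22 = 143; q' = 1210 − 6.5·121 = 423.5.
Government outlay = subsidy × quantity = 22 × 423.5 = 9317.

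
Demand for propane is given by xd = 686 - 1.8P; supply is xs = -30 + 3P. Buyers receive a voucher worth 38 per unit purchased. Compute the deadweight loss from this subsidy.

Pre-subsidy: 686 - 1.8P = -30 + 3P gives P* = 895/6, x* = 417.5.
With the rebate, buyers effectively pay Pb = Ps − 38, where Ps is the price sellers receive.
Demand in terms of Ps becomes xd = 686 − 1.8(Ps − 38) = 754.4 - 1.8Ps. Setting this equal to supply: 754.4 - 1.8Ps = -30 + 3Ps, so Ps = 1961/12.
Buyers pay Pb = 1961/12 − 38 = 1505/12; x' = -30 + 3·(1961/12) = 460.25.
The subsidy expands output by 460.25 − 417.5 = 42.75 past the efficient level; on those units the gap between marginal cost and willingness to pay runs from 0 up to 38.
DWL = ½ × 38 × 42.75 = 812.25.

Deadweight loss = 812.25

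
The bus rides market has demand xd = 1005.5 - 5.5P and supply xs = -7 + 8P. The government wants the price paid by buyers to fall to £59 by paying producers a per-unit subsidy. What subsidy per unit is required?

At a buyer price of 59, quantity demanded is 1005.5 − 5.5·59 = 681.
Sellers supply 681 only when they receive Ps with -7 + 8·Ps = 681, i.e. Ps = 86.
s = Ps − Pb = 86 − 59 = 27.

Required subsidy s = £27 per unit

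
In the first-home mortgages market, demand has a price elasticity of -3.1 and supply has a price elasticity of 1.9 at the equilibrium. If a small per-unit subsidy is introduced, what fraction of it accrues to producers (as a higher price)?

Producer share = 0.62

For a small subsidy around the equilibrium, the benefit split depends on the relative slopes, which at a point are proportional to the elasticities.
Buyer share = εs/(εs + |εd|) = 1.9/(1.9 + 3.1) = 0.38; seller share = |εd|/(εs + |εd|) = 0.62.
So producers capture 0.62 of the subsidy.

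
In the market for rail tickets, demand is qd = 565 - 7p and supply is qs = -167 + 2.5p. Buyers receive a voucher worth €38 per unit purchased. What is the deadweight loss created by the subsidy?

Deadweight loss = €1330

Pre-subsidy: 565 - 7p = -167 + 2.5p gives p* = 1464/19, q* = 487/19.
With the rebate, buyers effectively pay pb = ps − 38, where ps is the price sellers receive.
Demand in terms of ps becomes qd = 565 − 7(ps − 38) = 831 - 7ps. Setting this equal to supply: 831 - 7ps = -167 + 2.5ps, so ps = 1996/19.
Buyers pay pb = 1996/19 − 38 = 1274/19; q' = -167 + 2.5·(1996/19) = 1817/19.
The subsidy expands output by 1817/19 − 487/19 = 70 past the efficient level; on those units the gap between marginal cost and willingness to pay runs from 0 up to 38.
DWL = ½ × 38 × 70 = 1330.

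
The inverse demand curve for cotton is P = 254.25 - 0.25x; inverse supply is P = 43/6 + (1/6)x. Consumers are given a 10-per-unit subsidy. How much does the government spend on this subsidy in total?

Government cost = 6170

Pre-subsidy: 254.25 - 0.25x = 43/6 + (1/6)x gives x* = 593 and P* = 106.
With the rebate, buyers effectively pay Pb = Ps − 10, where Ps is the price sellers receive.
On the curves, Pb = 254.25 - 0.25x and Ps = 43/6 + (1/6)x; the wedge Ps − Pb = 10 gives 43/6 + (1/6)x − (254.25 - 0.25x) = 10, so x' = 617.
Then Pb = 254.25 − 0.25·617 = 100 and Ps = 43/6 + (1/6)·617 = 110.
Government outlay = subsidy × quantity = 10 × 617 = 6170.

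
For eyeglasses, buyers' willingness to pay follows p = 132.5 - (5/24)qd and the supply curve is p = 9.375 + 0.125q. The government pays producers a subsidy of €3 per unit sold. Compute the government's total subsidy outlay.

Pre-subsidy: 132.5 - (5/24)q = 9.375 + 0.125q gives q* = 369.375 and p* = 55.546875.
With the subsidy, sellers receive ps = pb + 3 for each unit, where pb is the price buyers pay.
On the curves, pb = 132.5 - (5/24)q and ps = 9.375 + 0.125q; the wedge ps − pb = 3 gives 9.375 + 0.125q − (132.5 - (5/24)q) = 3, so q' = 378.375.
Then pb = 132.5 − (5/24)·378.375 = 53.671875 and ps = 9.375 + 0.125·378.375 = 56.671875.
Government outlay = subsidy × quantity = 3 × 378.375 = 1135.125.

Government cost = €1135.125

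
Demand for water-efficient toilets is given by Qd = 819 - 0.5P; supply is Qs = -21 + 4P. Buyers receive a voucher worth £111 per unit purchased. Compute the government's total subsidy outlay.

Government cost = £86025

Pre-subsidy: 819 - 0.5P = -21 + 4P gives P* = 560/3, Q* = 2177/3.
With the rebate, buyers effectively pay Pb = Ps − 111, where Ps is the price sellers receive.
Demand in terms of Ps becomes Qd = 819 − 0.5(Ps − 111) = 874.5 - 0.5Ps. Setting this equal to supply: 874.5 - 0.5Ps = -21 + 4Ps, so Ps = 199.
Buyers pay Pb = 199 − 111 = 88; Q' = -21 + 4·199 = 775.
Government outlay = subsidy × quantity = 111 × 775 = 86025.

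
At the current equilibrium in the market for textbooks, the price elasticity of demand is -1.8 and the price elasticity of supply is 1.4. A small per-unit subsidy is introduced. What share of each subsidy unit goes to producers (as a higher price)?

Producer share = 0.5625

For a small subsidy around the equilibrium, the benefit split depends on the relative slopes, which at a point are proportional to the elasticities.
Buyer share = εs/(εs + |εd|) = 1.4/(1.4 + 1.8) = 0.4375; seller share = |εd|/(εs + |εd|) = 0.5625.
So producers capture 0.5625 of the subsidy.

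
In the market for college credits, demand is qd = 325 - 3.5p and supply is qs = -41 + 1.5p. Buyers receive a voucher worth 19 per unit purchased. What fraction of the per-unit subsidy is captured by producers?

Producer share = 0.7

Pre-subsidy: 325 - 3.5p = -41 + 1.5p gives p* = 73.2, q* = 68.8.
With the rebate, buyers effectively pay pb = ps − 19, where ps is the price sellers receive.
Demand in terms of ps becomes qd = 325 − 3.5(ps − 19) = 391.5 - 3.5ps. Setting this equal to supply: 391.5 - 3.5ps = -41 + 1.5ps, so ps = 86.5.
Buyers pay pb = 86.5 − 19 = 67.5; q' = -41 + 1.5·86.5 = 88.75.
Buyers' price falls by p* − pb = 73.2 − 67.5 = 5.7; sellers' price rises by ps − p* = 86.5 − 73.2 = 13.3.
So producers capture 13.3/19 = 0.7 of each unit of subsidy.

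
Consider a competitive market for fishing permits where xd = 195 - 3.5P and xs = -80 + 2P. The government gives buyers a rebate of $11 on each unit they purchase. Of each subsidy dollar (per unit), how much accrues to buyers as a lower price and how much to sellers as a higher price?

Pre-subsidy: 195 - 3.5P = -80 + 2P gives P* = 50, x* = 20.
With the rebate, buyers effectively pay Pb = Ps − 11, where Ps is the price sellers receive.
Demand in terms of Ps becomes xd = 195 − 3.5(Ps − 11) = 233.5 - 3.5Ps. Setting this equal to supply: 233.5 - 3.5Ps = -80 + 2Ps, so Ps = 57.
Buyers pay Pb = 57 − 11 = 46; x' = -80 + 2·57 = 34.
Buyers' price falls by P* − Pb = 50 − 46 = 4; sellers' price rises by Ps − P* = 57 − 50 = 7.

Buyers gain $4 per unit; sellers gain $7 per unit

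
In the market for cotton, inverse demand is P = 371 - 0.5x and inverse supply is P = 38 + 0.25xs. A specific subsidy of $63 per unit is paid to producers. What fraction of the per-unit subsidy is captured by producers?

Producer share = 1/3

Pre-subsidy: 371 - 0.5x = 38 + 0.25x gives x* = 444 and P* = 149.
With the subsidy, sellers receive Ps = Pb + 63 for each unit, where Pb is the price buyers pay.
On the curves, Pb = 371 - 0.5x and Ps = 38 + 0.25x; the wedge Ps − Pb = 63 gives 38 + 0.25x − (371 - 0.5x) = 63, so x' = 528.
Then Pb = 371 − 0.5·528 = 107 and Ps = 38 + 0.25·528 = 170.
Buyers' price falls by P* − Pb = 149 − 107 = 42; sellers' price rises by Ps − P* = 170 − 149 = 21.
So producers capture 21/63 = 1/3 of each unit of subsidy.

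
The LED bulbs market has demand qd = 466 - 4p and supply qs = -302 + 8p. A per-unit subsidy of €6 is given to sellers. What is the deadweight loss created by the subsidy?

Pre-subsidy: 466 - 4p = -302 + 8p gives p* = 64, q* = 210.
With the subsidy, sellers receive ps = pb + 6 for each unit, where pb is the price buyers pay.
Supply in terms of pb becomes qs = -302 + 8(pb + 6) = -254 + 8pb. Setting this equal to demand: 466 - 4pb = -254 + 8pb, so pb = 60.
Sellers receive ps = 60 + 6 = 66; q' = 466 − 4·60 = 226.
The subsidy expands output by 226 − 210 = 16 past the efficient level; on those units the gap between marginal cost and willingness to pay runs from 0 up to 6.
DWL = ½ × 6 × 16 = 48.

Deadweight loss = €48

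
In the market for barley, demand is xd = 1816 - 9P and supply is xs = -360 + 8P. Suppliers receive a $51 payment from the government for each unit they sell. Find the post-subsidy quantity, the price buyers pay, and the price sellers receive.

x' = 880; buyers pay $104; sellers receive $155

Pre-subsidy: 1816 - 9P = -360 + 8P gives P* = 128, x* = 664.
With the subsidy, sellers receive Ps = Pb + 51 for each unit, where Pb is the price buyers pay.
Supply in terms of Pb becomes xs = -360 + 8(Pb + 51) = 48 + 8Pb. Setting this equal to demand: 1816 - 9Pb = 48 + 8Pb, so Pb = 104.
Sellers receive Ps = 104 + 51 = 155; x' = 1816 − 9·104 = 880.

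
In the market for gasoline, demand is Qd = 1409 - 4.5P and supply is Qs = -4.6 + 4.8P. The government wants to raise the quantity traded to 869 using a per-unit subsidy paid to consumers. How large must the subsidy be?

At Q = 869, invert demand for the buyer price: Pb = (1409 − 869)/4.5 = 120; invert supply for the seller price: Ps = (869 − (-4.6))/4.8 = 182.
The subsidy must fill the gap: s = Ps − Pb = 182 − 120 = 62.

Required subsidy s = 62 per unit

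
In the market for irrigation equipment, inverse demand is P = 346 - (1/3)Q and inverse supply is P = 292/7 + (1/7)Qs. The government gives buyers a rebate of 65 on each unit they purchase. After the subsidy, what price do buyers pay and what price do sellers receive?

Buyers pay 87.5; sellers receive 152.5

Pre-subsidy: 346 - (1/3)Q = 292/7 + (1/7)Q gives Q* = 639 and P* = 133.
With the rebate, buyers effectively pay Pb = Ps − 65, where Ps is the price sellers receive.
On the curves, Pb = 346 - (1/3)Q and Ps = 292/7 + (1/7)Q; the wedge Ps − Pb = 65 gives 292/7 + (1/7)Q − (346 - (1/3)Q) = 65, so Q' = 775.5.
Then Pb = 346 − (1/3)·775.5 = 87.5 and Ps = 292/7 + (1/7)·775.5 = 152.5.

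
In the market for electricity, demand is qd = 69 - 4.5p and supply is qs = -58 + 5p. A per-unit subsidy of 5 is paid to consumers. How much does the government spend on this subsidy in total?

Pre-subsidy: 69 - 4.5p = -58 + 5p gives p* = 254/19, q* = 168/19.
With the rebate, buyers effectively pay pb = ps − 5, where ps is the price sellers receive.
Demand in terms of ps becomes qd = 69 − 4.5(ps − 5) = 91.5 - 4.5ps. Setting this equal to supply: 91.5 - 4.5ps = -58 + 5ps, so ps = 299/19.
Buyers pay pb = 299/19 − 5 = 204/19; q' = -58 + 5·(299/19) = 393/19.
Government outlay = subsidy × quantity = 5 × 393/19 = 1965/19.

Government cost = 1965/19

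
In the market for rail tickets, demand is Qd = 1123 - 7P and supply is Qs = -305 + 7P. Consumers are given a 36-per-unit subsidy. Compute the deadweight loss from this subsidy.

Deadweight loss = 2268

Pre-subsidy: 1123 - 7P = -305 + 7P gives P* = 102, Q* = 409.
With the rebate, buyers effectively pay Pb = Ps − 36, where Ps is the price sellers receive.
Demand in terms of Ps becomes Qd = 1123 − 7(Ps − 36) = 1375 - 7Ps. Setting this equal to supply: 1375 - 7Ps = -305 + 7Ps, so Ps = 120.
Buyers pay Pb = 120 − 36 = 84; Q' = -305 + 7·120 = 535.
The subsidy expands output by 535 − 409 = 126 past the efficient level; on those units the gap between marginal cost and willingness to pay runs from 0 up to 36.
DWL = ½ × 36 × 126 = 2268.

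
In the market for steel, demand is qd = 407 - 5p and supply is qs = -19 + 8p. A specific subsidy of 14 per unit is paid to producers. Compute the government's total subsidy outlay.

Pre-subsidy: 407 - 5p = -19 + 8p gives p* = 426/13, q* = 3161/13.
With the subsidy, sellers receive ps = pb + 14 for each unit, where pb is the price buyers pay.
Supply in terms of pb becomes qs = -19 + 8(pb + 14) = 93 + 8pb. Setting this equal to demand: 407 - 5pb = 93 + 8pb, so pb = 314/13.
Sellers receive ps = 314/13 + 14 = 496/13; q' = 407 − 5·(314/13) = 3721/13.
Government outlay = subsidy × quantity = 14 × 3721/13 = 52094/13.

Government cost = 52094/13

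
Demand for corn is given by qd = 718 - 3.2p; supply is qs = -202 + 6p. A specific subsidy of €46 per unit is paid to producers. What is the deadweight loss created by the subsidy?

Deadweight loss = €2208

Pre-subsidy: 718 - 3.2p = -202 + 6p gives p* = 100, q* = 398.
With the subsidy, sellers receive ps = pb + 46 for each unit, where pb is the price buyers pay.
Supply in terms of pb becomes qs = -202 + 6(pb + 46) = 74 + 6pb. Setting this equal to demand: 718 - 3.2pb = 74 + 6pb, so pb = 70.
Sellers receive ps = 70 + 46 = 116; q' = 718 − 3.2·70 = 494.
The subsidy expands output by 494 − 398 = 96 past the efficient level; on those units the gap between marginal cost and willingness to pay runs from 0 up to 46.
DWL = ½ × 46 × 96 = 2208.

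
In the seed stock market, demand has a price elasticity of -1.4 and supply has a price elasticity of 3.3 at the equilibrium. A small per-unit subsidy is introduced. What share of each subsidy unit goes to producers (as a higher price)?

For a small subsidy around the equilibrium, the benefit split depends on the relative slopes, which at a point are proportional to the elasticities.
Buyer share = εs/(εs + |εd|) = 3.3/(3.3 + 1.4) = 33/47; seller share = |εd|/(εs + |εd|) = 14/47.
So producers capture 14/47 of the subsidy.

Producer share = 14/47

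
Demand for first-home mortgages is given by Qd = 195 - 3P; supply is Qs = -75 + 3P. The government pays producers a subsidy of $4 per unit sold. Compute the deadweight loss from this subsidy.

Deadweight loss = $12

Pre-subsidy: 195 - 3P = -75 + 3P gives P* = 45, Q* = 60.
With the subsidy, sellers receive Ps = Pb + 4 for each unit, where Pb is the price buyers pay.
Supply in terms of Pb becomes Qs = -75 + 3(Pb + 4) = -63 + 3Pb. Setting this equal to demand: 195 - 3Pb = -63 + 3Pb, so Pb = 43.
Sellers receive Ps = 43 + 4 = 47; Q' = 195 − 3·43 = 66.
The subsidy expands output by 66 − 60 = 6 past the efficient level; on those units the gap between marginal cost and willingness to pay runs from 0 up to 4.
DWL = ½ × 4 × 6 = 12.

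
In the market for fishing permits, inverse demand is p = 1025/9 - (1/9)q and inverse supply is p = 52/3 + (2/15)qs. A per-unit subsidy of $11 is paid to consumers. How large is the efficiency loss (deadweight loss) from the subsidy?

Pre-subsidy: 1025/9 - (1/9)q = 52/3 + (2/15)q gives q* = 395 and p* = 70.
With the rebate, buyers effectively pay pb = ps − 11, where ps is the price sellers receive.
On the curves, pb = 1025/9 - (1/9)q and ps = 52/3 + (2/15)q; the wedge ps − pb = 11 gives 52/3 + (2/15)q − (1025/9 - (1/9)q) = 11, so q' = 440.
Then pb = 1025/9 − (1/9)·440 = 65 and ps = 52/3 + (2/15)·440 = 76.
The subsidy expands output by 440 − 395 = 45 past the efficient level; on those units the gap between marginal cost and willingness to pay runs from 0 up to 11.
DWL = ½ × 11 × 45 = 247.5.

Deadweight loss = $247.5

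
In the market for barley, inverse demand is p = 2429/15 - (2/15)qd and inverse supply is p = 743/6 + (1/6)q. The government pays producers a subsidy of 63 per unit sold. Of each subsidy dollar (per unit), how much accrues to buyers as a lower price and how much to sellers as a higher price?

Pre-subsidy: 2429/15 - (2/15)q = 743/6 + (1/6)q gives q* = 127 and p* = 145.
With the subsidy, sellers receive ps = pb + 63 for each unit, where pb is the price buyers pay.
On the curves, pb = 2429/15 - (2/15)q and ps = 743/6 + (1/6)q; the wedge ps − pb = 63 gives 743/6 + (1/6)q − (2429/15 - (2/15)q) = 63, so q' = 337.
Then pb = 2429/15 − (2/15)·337 = 117 and ps = 743/6 + (1/6)·337 = 180.
Buyers' price falls by p* − pb = 145 − 117 = 28; sellers' price rises by ps − p* = 180 − 145 = 35.

Buyers gain 28 per unit; sellers gain 35 per unit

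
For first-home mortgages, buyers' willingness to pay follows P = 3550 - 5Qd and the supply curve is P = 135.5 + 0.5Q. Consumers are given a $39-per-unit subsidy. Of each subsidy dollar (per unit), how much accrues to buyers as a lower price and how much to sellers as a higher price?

Pre-subsidy: 3550 - 5Q = 135.5 + 0.5Q gives Q* = 6829/11 and P* = 4905/11.
With the rebate, buyers effectively pay Pb = Ps − 39, where Ps is the price sellers receive.
On the curves, Pb = 3550 - 5Q and Ps = 135.5 + 0.5Q; the wedge Ps − Pb = 39 gives 135.5 + 0.5Q − (3550 - 5Q) = 39, so Q' = 6907/11.
Then Pb = 3550 − 5·(6907/11) = 4515/11 and Ps = 135.5 + 0.5·(6907/11) = 4944/11.
Buyers' price falls by P* − Pb = 4905/11 − 4515/11 = 390/11; sellers' price rises by Ps − P* = 4944/11 − 4905/11 = 39/11.

Buyers gain 390/11 per unit; sellers gain 39/11 per unit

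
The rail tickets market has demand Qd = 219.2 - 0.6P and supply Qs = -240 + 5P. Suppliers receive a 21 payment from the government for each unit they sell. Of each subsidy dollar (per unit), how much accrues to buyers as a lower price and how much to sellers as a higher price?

Buyers gain 18.75 per unit; sellers gain 2.25 per unit

Pre-subsidy: 219.2 - 0.6P = -240 + 5P gives P* = 82, Q* = 170.
With the subsidy, sellers receive Ps = Pb + 21 for each unit, where Pb is the price buyers pay.
Supply in terms of Pb becomes Qs = -240 + 5(Pb + 21) = -135 + 5Pb. Setting this equal to demand: 219.2 - 0.6Pb = -135 + 5Pb, so Pb = 63.25.
Sellers receive Ps = 63.25 + 21 = 84.25; Q' = 219.2 − 0.6·63.25 = 181.25.
Buyers' price falls by P* − Pb = 82 − 63.25 = 18.75; sellers' price rises by Ps − P* = 84.25 − 82 = 2.25.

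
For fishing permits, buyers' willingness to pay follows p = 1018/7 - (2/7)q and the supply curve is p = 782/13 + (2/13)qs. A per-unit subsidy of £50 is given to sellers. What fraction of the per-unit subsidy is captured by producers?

Pre-subsidy: 1018/7 - (2/7)q = 782/13 + (2/13)q gives q* = 194 and p* = 90.
With the subsidy, sellers receive ps = pb + 50 for each unit, where pb is the price buyers pay.
On the curves, pb = 1018/7 - (2/7)q and ps = 782/13 + (2/13)q; the wedge ps − pb = 50 gives 782/13 + (2/13)q − (1018/7 - (2/7)q) = 50, so q' = 307.75.
Then pb = 1018/7 − (2/7)·307.75 = 57.5 and ps = 782/13 + (2/13)·307.75 = 107.5.
Buyers' price falls by p* − pb = 90 − 57.5 = 32.5; sellers' price rises by ps − p* = 107.5 − 90 = 17.5.
So producers capture 17.5/50 = 0.35 of each unit of subsidy.

Producer share = 0.35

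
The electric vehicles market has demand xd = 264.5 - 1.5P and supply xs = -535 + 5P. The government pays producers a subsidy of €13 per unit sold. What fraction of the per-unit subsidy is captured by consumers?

Consumer share = 10/13

Pre-subsidy: 264.5 - 1.5P = -535 + 5P gives P* = 123, x* = 80.
With the subsidy, sellers receive Ps = Pb + 13 for each unit, where Pb is the price buyers pay.
Supply in terms of Pb becomes xs = -535 + 5(Pb + 13) = -470 + 5Pb. Setting this equal to demand: 264.5 - 1.5Pb = -470 + 5Pb, so Pb = 113.
Sellers receive Ps = 113 + 13 = 126; x' = 264.5 − 1.5·113 = 95.
Buyers' price falls by P* − Pb = 123 − 113 = 10; sellers' price rises by Ps − P* = 126 − 123 = 3.
So consumers capture 10/13 = 10/13 of each unit of subsidy.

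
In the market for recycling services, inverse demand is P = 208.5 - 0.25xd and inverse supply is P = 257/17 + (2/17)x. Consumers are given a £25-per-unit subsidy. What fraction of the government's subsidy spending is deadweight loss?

DWL / government spending = 17/297

Pre-subsidy: 208.5 - 0.25x = 257/17 + (2/17)x gives x* = 526 and P* = 77.
With the rebate, buyers effectively pay Pb = Ps − 25, where Ps is the price sellers receive.
On the curves, Pb = 208.5 - 0.25x and Ps = 257/17 + (2/17)x; the wedge Ps − Pb = 25 gives 257/17 + (2/17)x − (208.5 - 0.25x) = 25, so x' = 594.
Then Pb = 208.5 − 0.25·594 = 60 and Ps = 257/17 + (2/17)·594 = 85.
ΔCS = ½(526 + 594)(77 − 60) = 9520; ΔPS = ½(526 + 594)(85 − 77) = 4480.
Government spending = 25 × 594 = 14850.
DWL = ½ × 25 × (594 − 526) = 850; fraction = 850 / 14850 = 17/297.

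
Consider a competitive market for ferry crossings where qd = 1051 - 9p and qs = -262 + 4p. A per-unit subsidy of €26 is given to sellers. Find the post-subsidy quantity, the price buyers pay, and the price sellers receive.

q' = 214; buyers pay €93; sellers receive €119

Pre-subsidy: 1051 - 9p = -262 + 4p gives p* = 101, q* = 142.
With the subsidy, sellers receive ps = pb + 26 for each unit, where pb is the price buyers pay.
Supply in terms of pb becomes qs = -262 + 4(pb + 26) = -158 + 4pb. Setting this equal to demand: 1051 - 9pb = -158 + 4pb, so pb = 93.
Sellers receive ps = 93 + 26 = 119; q' = 1051 − 9·93 = 214.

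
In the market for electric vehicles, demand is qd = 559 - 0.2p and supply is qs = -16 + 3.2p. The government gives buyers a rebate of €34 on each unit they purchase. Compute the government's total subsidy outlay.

Pre-subsidy: 559 - 0.2p = -16 + 3.2p gives p* = 2875/17, q* = 8928/17.
With the rebate, buyers effectively pay pb = ps − 34, where ps is the price sellers receive.
Demand in terms of ps becomes qd = 559 − 0.2(ps − 34) = 565.8 - 0.2ps. Setting this equal to supply: 565.8 - 0.2ps = -16 + 3.2ps, so ps = 2909/17.
Buyers pay pb = 2909/17 − 34 = 2331/17; q' = -16 + 3.2·(2909/17) = 45184/85.
Government outlay = subsidy × quantity = 34 × 45184/85 = 18073.6.

Government cost = €18073.6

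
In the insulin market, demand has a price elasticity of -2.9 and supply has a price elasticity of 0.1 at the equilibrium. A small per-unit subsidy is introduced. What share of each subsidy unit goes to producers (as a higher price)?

Producer share = 29/30

For a small subsidy around the equilibrium, the benefit split depends on the relative slopes, which at a point are proportional to the elasticities.
Buyer share = εs/(εs + |εd|) = 0.1/(0.1 + 2.9) = 1/30; seller share = |εd|/(εs + |εd|) = 29/30.
So producers capture 29/30 of the subsidy.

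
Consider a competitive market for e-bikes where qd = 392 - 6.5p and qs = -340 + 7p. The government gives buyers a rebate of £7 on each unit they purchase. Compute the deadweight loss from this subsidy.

Deadweight loss = 4459/54

Pre-subsidy: 392 - 6.5p = -340 + 7p gives p* = 488/9, q* = 356/9.
With the rebate, buyers effectively pay pb = ps − 7, where ps is the price sellers receive.
Demand in terms of ps becomes qd = 392 − 6.5(ps − 7) = 437.5 - 6.5ps. Setting this equal to supply: 437.5 - 6.5ps = -340 + 7ps, so ps = 1555/27.
Buyers pay pb = 1555/27 − 7 = 1366/27; q' = -340 + 7·(1555/27) = 1705/27.
The subsidy expands output by 1705/27 − 356/9 = 637/27 past the efficient level; on those units the gap between marginal cost and willingness to pay runs from 0 up to 7.
DWL = ½ × 7 × 637/27 = 4459/54.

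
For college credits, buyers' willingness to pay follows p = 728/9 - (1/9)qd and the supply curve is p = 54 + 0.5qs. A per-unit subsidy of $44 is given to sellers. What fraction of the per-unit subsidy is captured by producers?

Producer share = 9/11

Pre-subsidy: 728/9 - (1/9)q = 54 + 0.5q gives q* = 44 and p* = 76.
With the subsidy, sellers receive ps = pb + 44 for each unit, where pb is the price buyers pay.
On the curves, pb = 728/9 - (1/9)q and ps = 54 + 0.5q; the wedge ps − pb = 44 gives 54 + 0.5q − (728/9 - (1/9)q) = 44, so q' = 116.
Then pb = 728/9 − (1/9)·116 = 68 and ps = 54 + 0.5·116 = 112.
Buyers' price falls by p* − pb = 76 − 68 = 8; sellers' price rises by ps − p* = 112 − 76 = 36.
So producers capture 36/44 = 9/11 of each unit of subsidy.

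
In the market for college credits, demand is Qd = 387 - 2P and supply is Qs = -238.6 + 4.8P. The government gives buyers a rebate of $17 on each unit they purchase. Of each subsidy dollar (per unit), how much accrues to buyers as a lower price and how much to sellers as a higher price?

Buyers gain $12 per unit; sellers gain $5 per unit

Pre-subsidy: 387 - 2P = -238.6 + 4.8P gives P* = 92, Q* = 203.
With the rebate, buyers effectively pay Pb = Ps − 17, where Ps is the price sellers receive.
Demand in terms of Ps becomes Qd = 387 − 2(Ps − 17) = 421 - 2Ps. Setting this equal to supply: 421 - 2Ps = -238.6 + 4.8Ps, so Ps = 97.
Buyers pay Pb = 97 − 17 = 80; Q' = -238.6 + 4.8·97 = 227.
Buyers' price falls by P* − Pb = 92 − 80 = 12; sellers' price rises by Ps − P* = 97 − 92 = 5.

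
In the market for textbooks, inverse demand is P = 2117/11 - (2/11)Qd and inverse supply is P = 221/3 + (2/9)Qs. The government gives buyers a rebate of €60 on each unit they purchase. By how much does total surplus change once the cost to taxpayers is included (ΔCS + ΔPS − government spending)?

Net change in total surplus = -€4455

Pre-subsidy: 2117/11 - (2/11)Q = 221/3 + (2/9)Q gives Q* = 294 and P* = 139.
With the rebate, buyers effectively pay Pb = Ps − 60, where Ps is the price sellers receive.
On the curves, Pb = 2117/11 - (2/11)Q and Ps = 221/3 + (2/9)Q; the wedge Ps − Pb = 60 gives 221/3 + (2/9)Q − (2117/11 - (2/11)Q) = 60, so Q' = 442.5.
Then Pb = 2117/11 − (2/11)·442.5 = 112 and Ps = 221/3 + (2/9)·442.5 = 172.
ΔCS = ½(294 + 442.5)(139 − 112) = 9942.75; ΔPS = ½(294 + 442.5)(172 − 139) = 12152.25.
Government spending = 60 × 442.5 = 26550.
Net change = 9942.75 + 12152.25 − 26550 = -4455. The loss equals the DWL triangle ½·60·148.5.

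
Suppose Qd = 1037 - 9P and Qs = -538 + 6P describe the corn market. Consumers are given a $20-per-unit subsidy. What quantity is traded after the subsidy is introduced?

Q' = 164

Pre-subsidy: 1037 - 9P = -538 + 6P gives P* = 105, Q* = 92.
With the rebate, buyers effectively pay Pb = Ps − 20, where Ps is the price sellers receive.
Demand in terms of Ps becomes Qd = 1037 − 9(Ps − 20) = 1217 - 9Ps. Setting this equal to supply: 1217 - 9Ps = -538 + 6Ps, so Ps = 117.
Buyers pay Pb = 117 − 20 = 97; Q' = -538 + 6·117 = 164.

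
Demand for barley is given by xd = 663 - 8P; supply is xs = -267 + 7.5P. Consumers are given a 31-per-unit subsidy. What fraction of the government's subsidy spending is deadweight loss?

Pre-subsidy: 663 - 8P = -267 + 7.5P gives P* = 60, x* = 183.
With the rebate, buyers effectively pay Pb = Ps − 31, where Ps is the price sellers receive.
Demand in terms of Ps becomes xd = 663 − 8(Ps − 31) = 911 - 8Ps. Setting this equal to supply: 911 - 8Ps = -267 + 7.5Ps, so Ps = 76.
Buyers pay Pb = 76 − 31 = 45; x' = -267 + 7.5·76 = 303.
ΔCS = ½(183 + 303)(60 − 45) = 3645; ΔPS = ½(183 + 303)(76 − 60) = 3888.
Government spending = 31 × 303 = 9393.
DWL = ½ × 31 × (303 − 183) = 1860; fraction = 1860 / 9393 = 20/101.

DWL / government spending = 20/101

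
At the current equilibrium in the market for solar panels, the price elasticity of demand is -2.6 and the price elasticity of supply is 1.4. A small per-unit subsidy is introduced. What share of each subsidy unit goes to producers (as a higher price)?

Producer share = 0.65

For a small subsidy around the equilibrium, the benefit split depends on the relative slopes, which at a point are proportional to the elasticities.
Buyer share = εs/(εs + |εd|) = 1.4/(1.4 + 2.6) = 0.35; seller share = |εd|/(εs + |εd|) = 0.65.
So producers capture 0.65 of the subsidy.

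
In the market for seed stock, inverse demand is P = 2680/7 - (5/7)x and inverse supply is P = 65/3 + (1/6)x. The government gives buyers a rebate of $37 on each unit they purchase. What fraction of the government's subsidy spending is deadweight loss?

DWL / government spending = 21/452

Pre-subsidy: 2680/7 - (5/7)x = 65/3 + (1/6)x gives x* = 410 and P* = 90.
With the rebate, buyers effectively pay Pb = Ps − 37, where Ps is the price sellers receive.
On the curves, Pb = 2680/7 - (5/7)x and Ps = 65/3 + (1/6)x; the wedge Ps − Pb = 37 gives 65/3 + (1/6)x − (2680/7 - (5/7)x) = 37, so x' = 452.
Then Pb = 2680/7 − (5/7)·452 = 60 and Ps = 65/3 + (1/6)·452 = 97.
ΔCS = ½(410 + 452)(90 − 60) = 12930; ΔPS = ½(410 + 452)(97 − 90) = 3017.
Government spending = 37 × 452 = 16724.
DWL = ½ × 37 × (452 − 410) = 777; fraction = 777 / 16724 = 21/452.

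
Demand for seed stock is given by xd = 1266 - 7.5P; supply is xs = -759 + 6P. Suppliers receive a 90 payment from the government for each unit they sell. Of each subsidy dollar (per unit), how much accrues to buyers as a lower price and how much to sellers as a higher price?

Pre-subsidy: 1266 - 7.5P = -759 + 6P gives P* = 150, x* = 141.
With the subsidy, sellers receive Ps = Pb + 90 for each unit, where Pb is the price buyers pay.
Supply in terms of Pb becomes xs = -759 + 6(Pb + 90) = -219 + 6Pb. Setting this equal to demand: 1266 - 7.5Pb = -219 + 6Pb, so Pb = 110.
Sellers receive Ps = 110 + 90 = 200; x' = 1266 − 7.5·110 = 441.
Buyers' price falls by P* − Pb = 150 − 110 = 40; sellers' price rises by Ps − P* = 200 − 150 = 50.

Buyers gain 40 per unit; sellers gain 50 per unit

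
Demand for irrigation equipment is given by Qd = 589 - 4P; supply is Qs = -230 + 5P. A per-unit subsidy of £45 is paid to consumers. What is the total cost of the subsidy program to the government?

Pre-subsidy: 589 - 4P = -230 + 5P gives P* = 91, Q* = 225.
With the rebate, buyers effectively pay Pb = Ps − 45, where Ps is the price sellers receive.
Demand in terms of Ps becomes Qd = 589 − 4(Ps − 45) = 769 - 4Ps. Setting this equal to supply: 769 - 4Ps = -230 + 5Ps, so Ps = 111.
Buyers pay Pb = 111 − 45 = 66; Q' = -230 + 5·111 = 325.
Government outlay = subsidy × quantity = 45 × 325 = 14625.

Government cost = £14625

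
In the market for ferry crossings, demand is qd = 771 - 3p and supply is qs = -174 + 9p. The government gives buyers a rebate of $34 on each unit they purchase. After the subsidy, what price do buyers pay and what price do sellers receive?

Pre-subsidy: 771 - 3p = -174 + 9p gives p* = 78.75, q* = 534.75.
With the rebate, buyers effectively pay pb = ps − 34, where ps is the price sellers receive.
Demand in terms of ps becomes qd = 771 − 3(ps − 34) = 873 - 3ps. Setting this equal to supply: 873 - 3ps = -174 + 9ps, so ps = 87.25.
Buyers pay pb = 87.25 − 34 = 53.25; q' = -174 + 9·87.25 = 611.25.

Buyers pay $53.25; sellers receive $87.25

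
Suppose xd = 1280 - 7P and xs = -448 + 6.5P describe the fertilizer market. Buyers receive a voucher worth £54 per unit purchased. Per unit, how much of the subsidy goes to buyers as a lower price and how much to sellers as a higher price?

Buyers gain £26 per unit; sellers gain £28 per unit

Pre-subsidy: 1280 - 7P = -448 + 6.5P gives P* = 128, x* = 384.
With the rebate, buyers effectively pay Pb = Ps − 54, where Ps is the price sellers receive.
Demand in terms of Ps becomes xd = 1280 − 7(Ps − 54) = 1658 - 7Ps. Setting this equal to supply: 1658 - 7Ps = -448 + 6.5Ps, so Ps = 156.
Buyers pay Pb = 156 − 54 = 102; x' = -448 + 6.5·156 = 566.
Buyers' price falls by P* − Pb = 128 − 102 = 26; sellers' price rises by Ps − P* = 156 − 128 = 28.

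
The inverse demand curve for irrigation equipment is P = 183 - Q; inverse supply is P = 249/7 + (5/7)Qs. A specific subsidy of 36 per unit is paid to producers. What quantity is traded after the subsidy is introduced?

Pre-subsidy: 183 - Q = 249/7 + (5/7)Q gives Q* = 86 and P* = 97.
With the subsidy, sellers receive Ps = Pb + 36 for each unit, where Pb is the price buyers pay.
On the curves, Pb = 183 - Q and Ps = 249/7 + (5/7)Q; the wedge Ps − Pb = 36 gives 249/7 + (5/7)Q − (183 - Q) = 36, so Q' = 107.
Then Pb = 183 − 1·107 = 76 and Ps = 249/7 + (5/7)·107 = 112.

Q' = 107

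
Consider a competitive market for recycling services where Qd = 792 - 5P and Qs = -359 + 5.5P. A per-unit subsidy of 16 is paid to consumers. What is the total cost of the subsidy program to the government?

Government cost = 96032/21

Pre-subsidy: 792 - 5P = -359 + 5.5P gives P* = 2302/21, Q* = 5122/21.
With the rebate, buyers effectively pay Pb = Ps − 16, where Ps is the price sellers receive.
Demand in terms of Ps becomes Qd = 792 − 5(Ps − 16) = 872 - 5Ps. Setting this equal to supply: 872 - 5Ps = -359 + 5.5Ps, so Ps = 2462/21.
Buyers pay Pb = 2462/21 − 16 = 2126/21; Q' = -359 + 5.5·(2462/21) = 6002/21.
Government outlay = subsidy × quantity = 16 × 6002/21 = 96032/21.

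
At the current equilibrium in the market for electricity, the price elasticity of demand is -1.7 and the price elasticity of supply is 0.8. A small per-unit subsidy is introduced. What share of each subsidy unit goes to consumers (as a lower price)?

Consumer share = 0.32

For a small subsidy around the equilibrium, the benefit split depends on the relative slopes, which at a point are proportional to the elasticities.
Buyer share = εs/(εs + |εd|) = 0.8/(0.8 + 1.7) = 0.32; seller share = |εd|/(εs + |εd|) = 0.68.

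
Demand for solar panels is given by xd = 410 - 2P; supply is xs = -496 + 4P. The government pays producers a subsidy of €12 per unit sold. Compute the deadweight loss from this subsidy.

Pre-subsidy: 410 - 2P = -496 + 4P gives P* = 151, x* = 108.
With the subsidy, sellers receive Ps = Pb + 12 for each unit, where Pb is the price buyers pay.
Supply in terms of Pb becomes xs = -496 + 4(Pb + 12) = -448 + 4Pb. Setting this equal to demand: 410 - 2Pb = -448 + 4Pb, so Pb = 143.
Sellers receive Ps = 143 + 12 = 155; x' = 410 − 2·143 = 124.
The subsidy expands output by 124 − 108 = 16 past the efficient level; on those units the gap between marginal cost and willingness to pay runs from 0 up to 12.
DWL = ½ × 12 × 16 = 96.

Deadweight loss = €96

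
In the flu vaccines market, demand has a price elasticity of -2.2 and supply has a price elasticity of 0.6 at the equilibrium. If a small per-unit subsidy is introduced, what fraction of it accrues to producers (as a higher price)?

For a small subsidy around the equilibrium, the benefit split depends on the relative slopes, which at a point are proportional to the elasticities.
Buyer share = εs/(εs + |εd|) = 0.6/(0.6 + 2.2) = 3/14; seller share = |εd|/(εs + |εd|) = 11/14.
So producers capture 11/14 of the subsidy.

Producer share = 11/14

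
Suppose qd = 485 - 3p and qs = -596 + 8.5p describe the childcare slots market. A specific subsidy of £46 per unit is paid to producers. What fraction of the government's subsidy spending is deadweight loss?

Pre-subsidy: 485 - 3p = -596 + 8.5p gives p* = 94, q* = 203.
With the subsidy, sellers receive ps = pb + 46 for each unit, where pb is the price buyers pay.
Supply in terms of pb becomes qs = -596 + 8.5(pb + 46) = -205 + 8.5pb. Setting this equal to demand: 485 - 3pb = -205 + 8.5pb, so pb = 60.
Sellers receive ps = 60 + 46 = 106; q' = 485 − 3·60 = 305.
ΔCS = ½(203 + 305)(94 − 60) = 8636; ΔPS = ½(203 + 305)(106 − 94) = 3048.
Government spending = 46 × 305 = 14030.
DWL = ½ × 46 × (305 − 203) = 2346; fraction = 2346 / 14030 = 51/305.

DWL / government spending = 51/305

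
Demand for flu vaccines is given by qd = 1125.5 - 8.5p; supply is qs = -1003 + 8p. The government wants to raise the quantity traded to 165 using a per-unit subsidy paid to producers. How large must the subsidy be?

At q = 165, invert demand for the buyer price: pb = (1125.5 − 165)/8.5 = 113; invert supply for the seller price: ps = (165 − (-1003))/8 = 146.
The subsidy must fill the gap: s = ps − pb = 146 − 113 = 33.

Required subsidy s = 33 per unit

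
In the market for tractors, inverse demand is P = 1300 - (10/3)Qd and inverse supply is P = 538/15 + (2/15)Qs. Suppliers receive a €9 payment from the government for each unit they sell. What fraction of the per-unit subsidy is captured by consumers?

Pre-subsidy: 1300 - (10/3)Q = 538/15 + (2/15)Q gives Q* = 9481/26 and P* = 3295/39.
With the subsidy, sellers receive Ps = Pb + 9 for each unit, where Pb is the price buyers pay.
On the curves, Pb = 1300 - (10/3)Q and Ps = 538/15 + (2/15)Q; the wedge Ps − Pb = 9 gives 538/15 + (2/15)Q − (1300 - (10/3)Q) = 9, so Q' = 367.25.
Then Pb = 1300 − (10/3)·367.25 = 455/6 and Ps = 538/15 + (2/15)·367.25 = 509/6.
Buyers' price falls by P* − Pb = 3295/39 − 455/6 = 225/26; sellers' price rises by Ps − P* = 509/6 − 3295/39 = 9/26.
So consumers capture (225/26)/9 = 25/26 of each unit of subsidy.

Consumer share = 25/26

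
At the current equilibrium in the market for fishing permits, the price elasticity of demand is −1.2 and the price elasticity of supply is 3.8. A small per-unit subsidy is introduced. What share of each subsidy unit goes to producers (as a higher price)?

For a small subsidy around the equilibrium, the benefit split depends on the relative slopes, which at a point are proportional to the elasticities.
Buyer share = εs/(εs + |εd|) = 3.8/(3.8 + 1.2) = 0.76; seller share = |εd|/(εs + |εd|) = 0.24.
So producers capture 0.24 of the subsidy.

Producer share = 0.24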